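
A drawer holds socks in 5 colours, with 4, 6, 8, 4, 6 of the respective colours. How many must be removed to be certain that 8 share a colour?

In the worst case you take as many as possible of each colour without reaching 8: 4 + 6 + 7 + 4 + 6 = 27.
The next one must give 8 of some colour, so 27 + 1 = 28.

28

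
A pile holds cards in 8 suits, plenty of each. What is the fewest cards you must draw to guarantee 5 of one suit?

33

You could draw 4 of every suit without reaching 5 of any — 32 in all.
One more forces 5 of some suit, so 32 + 1 = 33.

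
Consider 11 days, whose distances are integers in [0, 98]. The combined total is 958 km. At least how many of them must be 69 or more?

7

If only k of them are at least 69, the other 11 − k are at most 68, so the total is at most k·98 + (11 − k)·68.
This must reach 958, so k·98 + (11 − k)·68 ≥ 958, giving k ≥ 7.
Exactly 7 works: 7 values at 98 and 4 at 68 total 958.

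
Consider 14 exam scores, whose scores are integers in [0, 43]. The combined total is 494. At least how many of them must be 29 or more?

Each value short of 29 is at most 28, costing at least 43 − 28 = 15 against the maximum total of 602.
We can afford to lose at most 602 − 494 = 108, so at most ⌊108/15⌋ = 7 fall short, and at least 7 are ≥ 29.
Exactly 7 works: 7 values at 43 and 7 at 28 total 497; lower one of the high values by 3 (still ≥ 29) to hit 494.

7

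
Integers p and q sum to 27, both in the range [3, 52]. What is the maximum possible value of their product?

182

For a fixed sum, the product pq is largest when p and q are as close as possible.
Taking p = 13 and q = 14 (both in [3, 52]) gives pq = 182.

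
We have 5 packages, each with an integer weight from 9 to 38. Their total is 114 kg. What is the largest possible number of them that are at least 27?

3

With k values at 27 or above and the rest at least 9, the sum is at least 45 + 18k.
Since the sum is 114, we need 18k ≤ 69, i.e. k ≤ 3.
k = 3 is achieved by 3 values at 27 and 2 at 9, total 99; add 15 to one value (staying below 27) to reach 114.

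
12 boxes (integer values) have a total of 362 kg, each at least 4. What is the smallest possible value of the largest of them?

If every one of the 12 were at most 30, the total would be at most 12 × 30 = 360 < 362.
Equality holds with 2 values of 31 and 10 values of 30.

31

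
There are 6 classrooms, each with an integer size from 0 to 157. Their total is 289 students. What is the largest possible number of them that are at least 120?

2

If k of the values are ≥ 120, the total is ≥ 120k + 0(6 − k).
Setting 120k + 0(6 − k) ≤ 289 gives 120k ≤ 289, so k ≤ 2.
k = 2 is achieved by 2 values at 120 and 4 at 0, total 240; add 49 to one value (staying below 120) to reach 289.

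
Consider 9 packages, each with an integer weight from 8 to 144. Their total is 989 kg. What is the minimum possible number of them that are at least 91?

Suppose at most 9 − j of them reach 91; then j values are ≤ 90 and the rest ≤ 144.
The total is then ≤ 90·j + 144·(9 − j) = 1296 − 54j. For this to be ≥ 989 we need j ≤ 5, so at least 9 − 5 = 4 must reach 91.
Exactly 4 works: 4 values at 144 and 5 at 90 total 1026; lower one of the high values by 37 (still ≥ 91) to hit 989.

4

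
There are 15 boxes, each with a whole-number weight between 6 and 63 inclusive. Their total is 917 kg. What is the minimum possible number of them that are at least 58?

Suppose at most 15 − j of them reach 58; then j values are ≤ 57 and the rest ≤ 63.
The total is then ≤ 57·j + 63·(15 − j) = 945 − 6j. For this to be ≥ 917 we need j ≤ 4, so at least 15 − 4 = 11 must reach 58.
Exactly 11 works: 11 values at 63 and 4 at 57 total 921; lower one of the high values by 4 (still ≥ 58) to hit 917.

11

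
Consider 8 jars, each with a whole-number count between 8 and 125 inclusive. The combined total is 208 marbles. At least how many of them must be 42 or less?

Each value above 42 is at least 43, contributing at least 43 − 8 = 35 above the floor 8.
The sum exceeds the floor total 64 by 144, so at most ⌊144/35⌋ = 4 exceed 42, and at least 4 are ≤ 42.
Exactly 4 works: 4 values at 8 and 4 at 43 total 204; raise one of the low values by 4 (still ≤ 42) to hit 208.

4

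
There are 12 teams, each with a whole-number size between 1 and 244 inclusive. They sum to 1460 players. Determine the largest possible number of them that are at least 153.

9

Suppose k of them are at least 153. Those contribute at least 153 each and the other 12 − k at least 1 each.
So the total is at least 153k + 1(12 − k) = 12 + 152k. This must be ≤ 1460, giving k ≤ 9.
k = 9 is achieved by 9 values at 153 and 3 at 1, total 1380; add 80 to one value (staying below 153) to reach 1460.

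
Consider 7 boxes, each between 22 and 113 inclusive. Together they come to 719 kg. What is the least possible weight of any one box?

41

Minimizing one value means maximizing the remaining 6.
The other 6 contribute at most 6 × 113 = 678, leaving at least 719 − 678 = 41.
Since 41 ≥ 22, this is achievable: one at 41 and 6 at 113.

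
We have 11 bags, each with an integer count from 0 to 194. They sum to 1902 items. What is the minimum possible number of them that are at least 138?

Suppose at most 11 − j of them reach 138; then j values are ≤ 137 and the rest ≤ 194.
The total is then ≤ 137·j + 194·(11 − j) = 2134 − 57j. For this to be ≥ 1902 we need j ≤ 4, so at least 11 − 4 = 7 must reach 138.
Exactly 7 works: 7 values at 194 and 4 at 137 total 1906; lower one of the high values by 4 (still ≥ 138) to hit 1902.

7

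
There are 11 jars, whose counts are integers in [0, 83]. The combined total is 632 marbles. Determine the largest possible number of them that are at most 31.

5

Suppose k of them are at most 31. Those contribute at most 31 each and the rest at most 83 each.
So the total is at most 31k + 83(11 − k) = 913 − 52k. This must still be ≥ 632, so k ≤ 5.
k = 5 is achieved by 5 values at 31 and 6 at 83, total 653; lower one of the 83's by 21 (still > 31) to reach 632.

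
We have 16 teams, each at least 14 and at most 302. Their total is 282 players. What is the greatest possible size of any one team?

72

Maximizing one value means minimizing the remaining 15.
The other 15 contribute at least 15 × 14 = 210, leaving at most 282 − 210 = 72.
Since 72 ≤ 302, this is achievable: one at 72 and 15 at 14.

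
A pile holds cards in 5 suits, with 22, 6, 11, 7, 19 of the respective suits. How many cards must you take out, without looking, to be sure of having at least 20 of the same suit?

63

In the worst case you take as many as possible of each suit without reaching 20: 19 + 6 + 11 + 7 + 19 = 62.
The next one must give 20 of some suit, so 62 + 1 = 63.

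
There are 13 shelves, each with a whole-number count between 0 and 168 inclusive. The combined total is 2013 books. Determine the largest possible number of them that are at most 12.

Each value at 12 or below falls at least 168 − 12 = 156 short of the ceiling 168.
The ceiling total is 13 × 168 = 2184, and we need 2013, so at most ⌊(2184 − 2013)/156⌋ = 1 can be that low.
k = 1 is achieved by 1 value at 12 and 12 at 168, total 2028; lower one of the 168's by 15 (still > 12) to reach 2013.

1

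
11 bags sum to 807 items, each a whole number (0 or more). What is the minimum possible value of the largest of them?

Some value must be at least ⌈807/11⌉ = 74, since 11 × 73 = 803 < 807.
Achievable: 4 of them at 74 and 7 at 73 total 807.

74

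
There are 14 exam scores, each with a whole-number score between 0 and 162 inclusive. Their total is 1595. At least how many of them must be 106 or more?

3

Suppose at most 14 − j of them reach 106; then j values are ≤ 105 and the rest ≤ 162.
The total is then ≤ 105·j + 162·(14 − j) = 2268 − 57j. For this to be ≥ 1595 we need j ≤ 11, so at least 14 − 11 = 3 must reach 106.
Exactly 3 works: 3 values at 162 and 11 at 105 total 1641; lower one of the high values by 46 (still ≥ 106) to hit 1595.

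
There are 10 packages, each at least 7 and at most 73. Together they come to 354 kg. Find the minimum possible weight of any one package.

To make one package as small as possible, make the other 9 as large as possible.
The other 9 can take up 9 × 73 = 657 ≥ 354 − 7, so one package can sit at its floor of 7.
Achievable: one at 7 and the other 9 totalling 347, which fits since 9 × 7 ≤ 347 ≤ 9 × 73.

7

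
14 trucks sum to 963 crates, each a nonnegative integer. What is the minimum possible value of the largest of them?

69

The average is 963/14 > 68, so not all 14 can be 68 or less; the largest is ≥ 69.
Taking 3 copies of 68 and 11 copies of 69 gives exactly 963, so 69 is attained.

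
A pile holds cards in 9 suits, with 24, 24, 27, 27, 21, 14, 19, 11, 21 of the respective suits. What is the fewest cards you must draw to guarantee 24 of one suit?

In the worst case you take as many as possible of each suit without reaching 24: 23 + 23 + 23 + 23 + 21 + 14 + 19 + 11 + 21 = 178.
The next one must give 24 of some suit, so 178 + 1 = 179.

179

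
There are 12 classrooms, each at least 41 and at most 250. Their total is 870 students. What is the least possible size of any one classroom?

41

To make one classroom as small as possible, make the other 11 as large as possible.
The other 11 can take up 11 × 250 = 2750 ≥ 870 − 41, so one classroom can sit at its floor of 41.
Achievable: one at 41 and the other 11 totalling 829, which fits since 11 × 41 ≤ 829 ≤ 11 × 250.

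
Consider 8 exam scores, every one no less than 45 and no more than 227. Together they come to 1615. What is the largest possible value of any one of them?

227

Maximizing one value means minimizing the remaining 7.
The other 7 contribute at least 7 × 45 = 315, leaving at most 1615 − 315 = 1300.
But each score is capped at 227, so the maximum is 227.
Achievable: one at 227 and the other 7 totalling 1388, which fits since 7 × 45 ≤ 1388 ≤ 7 × 227.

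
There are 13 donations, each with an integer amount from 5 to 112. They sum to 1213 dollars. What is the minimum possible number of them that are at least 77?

Suppose at most 13 − j of them reach 77; then j values are ≤ 76 and the rest ≤ 112.
The total is then ≤ 76·j + 112·(13 − j) = 1456 − 36j. For this to be ≥ 1213 we need j ≤ 6, so at least 13 − 6 = 7 must reach 77.
Exactly 7 works: 7 values at 112 and 6 at 76 total 1240; lower one of the high values by 27 (still ≥ 77) to hit 1213.

7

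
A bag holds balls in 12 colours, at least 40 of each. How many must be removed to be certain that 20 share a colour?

You could draw 19 of every colour without reaching 20 of any — 228 in all.
One more forces 20 of some colour, so 228 + 1 = 229.

229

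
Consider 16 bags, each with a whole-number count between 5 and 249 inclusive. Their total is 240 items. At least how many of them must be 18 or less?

Let j be the number exceeding 18. Then the total is ≥ 19·j + 5·(16 − j) = 80 + 14j.
So 14j ≤ 160 and j ≤ 11; hence at least 16 − 11 = 5 are ≤ 18.
Exactly 5 works: 5 values at 5 and 11 at 19 total 234; raise one of the low values by 6 (still ≤ 18) to hit 240.

5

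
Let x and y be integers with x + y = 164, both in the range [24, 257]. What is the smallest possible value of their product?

Since x + y is fixed, pushing one of them to its bound minimizes the product.
At the endpoint x = 24, y = 164 − 24 = 140, so xy = 24 × 140 = 3360.

3360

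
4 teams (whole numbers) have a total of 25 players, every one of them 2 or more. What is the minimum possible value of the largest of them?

The average is 25/4 > 6, so not all 4 can be 6 or less; the largest is ≥ 7.
Taking 3 copies of 6 and 1 copy of 7 gives exactly 25, so 7 is attained.

7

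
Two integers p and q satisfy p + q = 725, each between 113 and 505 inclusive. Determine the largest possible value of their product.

With p + q fixed, pq peaks when the two are closest together.
Taking p = 362 and q = 363 (both in [113, 505]) gives pq = 131406.

131406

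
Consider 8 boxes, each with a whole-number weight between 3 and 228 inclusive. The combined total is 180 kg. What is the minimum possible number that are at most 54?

5

Each value above 54 is at least 55, contributing at least 55 − 3 = 52 above the floor 3.
The sum exceeds the floor total 24 by 156, so at most ⌊156/52⌋ = 3 exceed 54, and at least 5 are ≤ 54.
Exactly 5 works: 5 values at 3 and 3 at 55 total 180.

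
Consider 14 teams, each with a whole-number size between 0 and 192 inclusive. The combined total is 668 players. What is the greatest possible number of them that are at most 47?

Each value at 47 or below falls at least 192 − 47 = 145 short of the ceiling 192.
The ceiling total is 14 × 192 = 2688, and we need 668, so at most ⌊(2688 − 668)/145⌋ = 13 can be that low.
k = 13 is achieved by 13 values at 47 and 1 at 192, total 803; lower one of the 192's by 135 (still > 47) to reach 668.

13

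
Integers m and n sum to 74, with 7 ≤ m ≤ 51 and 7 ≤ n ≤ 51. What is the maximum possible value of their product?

1369

With m + n fixed, mn peaks when the two are closest together.
Taking m = 37 and n = 37 (both in [7, 51]) gives mn = 1369.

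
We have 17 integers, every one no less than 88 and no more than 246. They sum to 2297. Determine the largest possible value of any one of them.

246

To make one integer as large as possible, make the other 16 as small as possible.
The other 16 contribute at least 16 × 88 = 1408, leaving at most 2297 − 1408 = 889.
But each integer is capped at 246, so the maximum is 246.
Achievable: one at 246 and the other 16 totalling 2051, which fits since 16 × 88 ≤ 2051 ≤ 16 × 246.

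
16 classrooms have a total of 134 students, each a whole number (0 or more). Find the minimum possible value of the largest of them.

The 16 values sum to 134, so their maximum is at least ⌈134/16⌉ = 9.
Taking 10 copies of 8 and 6 copies of 9 gives exactly 134, so 9 is attained.

9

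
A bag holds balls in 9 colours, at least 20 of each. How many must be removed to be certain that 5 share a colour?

37

You could draw 4 of every colour without reaching 5 of any — 36 in all.
One more forces 5 of some colour, so 36 + 1 = 37.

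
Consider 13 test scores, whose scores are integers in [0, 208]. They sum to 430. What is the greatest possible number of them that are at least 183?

If k of the values are ≥ 183, the total is ≥ 183k + 0(13 − k).
Setting 183k + 0(13 − k) ≤ 430 gives 183k ≤ 430, so k ≤ 2.
k = 2 is achieved by 2 values at 183 and 11 at 0, total 366; add 64 to one value (staying below 183) to reach 430.

2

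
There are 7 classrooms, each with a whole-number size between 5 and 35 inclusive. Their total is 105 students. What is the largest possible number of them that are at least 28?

Suppose k of them are at least 28. Those contribute at least 28 each and the other 7 − k at least 5 each.
So the total is at least 28k + 5(7 − k) = 35 + 23k. This must be ≤ 105, giving k ≤ 3.
k = 3 is achieved by 3 values at 28 and 4 at 5, total 104; add 1 to one value (staying below 28) to reach 105.

3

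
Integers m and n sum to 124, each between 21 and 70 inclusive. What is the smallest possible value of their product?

For a fixed sum, mn is smallest when m and n are as far apart as possible.
The extreme feasible split is m = 54, n = 70, giving mn = 3780.

3780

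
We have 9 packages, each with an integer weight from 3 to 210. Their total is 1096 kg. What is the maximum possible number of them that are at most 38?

Suppose k of them are at most 38. Those contribute at most 38 each and the rest at most 210 each.
So the total is at most 38k + 210(9 − k) = 1890 − 172k. This must still be ≥ 1096, so k ≤ 4.
k = 4 is achieved by 4 values at 38 and 5 at 210, total 1202; lower one of the 210's by 106 (still > 38) to reach 1096.

4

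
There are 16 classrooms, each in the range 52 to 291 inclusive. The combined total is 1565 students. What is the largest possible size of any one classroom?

291

Maximizing one value means minimizing the remaining 15.
The other 15 contribute at least 15 × 52 = 780, leaving at most 1565 − 780 = 785.
But each classroom is capped at 291, so the maximum is 291.
Achievable: one at 291 and the other 15 totalling 1274, which fits since 15 × 52 ≤ 1274 ≤ 15 × 291.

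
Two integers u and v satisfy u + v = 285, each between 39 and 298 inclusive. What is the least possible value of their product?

9594

Since u + v is fixed, pushing one of them to its bound minimizes the product.
The extreme feasible split is u = 39, v = 246, giving uv = 9594.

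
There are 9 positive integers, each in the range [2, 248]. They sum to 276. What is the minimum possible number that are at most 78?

6

If only k of them are at most 78, the other 9 − k are at least 79, so the total is at least (9 − k)·79 + k·2.
This is ≤ 276, so (9 − k)·79 + 2k ≤ 276, which gives k ≥ 6.
Exactly 6 works: 6 values at 2 and 3 at 79 total 249; raise one of the low values by 27 (still ≤ 78) to hit 276.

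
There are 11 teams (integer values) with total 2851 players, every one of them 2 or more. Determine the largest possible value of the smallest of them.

259

If every one of the 11 were at least 260, the total would be at least 11 × 260 = 2860 > 2851.
Equality holds with 9 values of 259 and 2 values of 260.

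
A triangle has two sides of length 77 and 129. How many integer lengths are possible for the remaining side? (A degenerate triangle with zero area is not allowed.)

153

The triangle inequality gives |77 − 129| < c < 77 + 129, i.e. 52 < c < 206.
So c can be any integer from 53 to 205: 153 values.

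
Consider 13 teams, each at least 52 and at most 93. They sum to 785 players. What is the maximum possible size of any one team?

To make one team as large as possible, make the other 12 as small as possible.
The other 12 contribute at least 12 × 52 = 624, leaving at most 785 − 624 = 161.
But each team is capped at 93, so the maximum is 93.
Achievable: one at 93 and the other 12 totalling 692, which fits since 12 × 52 ≤ 692 ≤ 12 × 93.

93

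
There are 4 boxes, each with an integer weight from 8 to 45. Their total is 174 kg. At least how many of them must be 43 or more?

Each value short of 43 is at most 42, costing at least 45 − 42 = 3 against the maximum total of 180.
We can afford to lose at most 180 − 174 = 6, so at most ⌊6/3⌋ = 2 fall short, and at least 2 are ≥ 43.
Exactly 2 works: 2 values at 45 and 2 at 42 total 174.

2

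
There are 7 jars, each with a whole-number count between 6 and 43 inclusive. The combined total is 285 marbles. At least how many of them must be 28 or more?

Each value short of 28 is at most 27, costing at least 43 − 27 = 16 against the maximum total of 301.
We can afford to lose at most 301 − 285 = 16, so at most ⌊16/16⌋ = 1 fall short, and at least 6 are ≥ 28.
Exactly 6 works: 6 values at 43 and 1 at 27 total 285.

6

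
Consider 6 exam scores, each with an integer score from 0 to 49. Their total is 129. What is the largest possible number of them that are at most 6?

3

Suppose k of them are at most 6. Those contribute at most 6 each and the rest at most 49 each.
So the total is at most 6k + 49(6 − k) = 294 − 43k. This must still be ≥ 129, so k ≤ 3.
k = 3 is achieved by 3 values at 6 and 3 at 49, total 165; lower one of the 49's by 36 (still > 6) to reach 129.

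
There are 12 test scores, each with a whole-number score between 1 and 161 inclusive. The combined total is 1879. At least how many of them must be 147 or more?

9

If only k of them are at least 147, the other 12 − k are at most 146, so the total is at most k·161 + (12 − k)·146.
This must reach 1879, so k·161 + (12 − k)·146 ≥ 1879, giving k ≥ 9.
Exactly 9 works: 9 values at 161 and 3 at 146 total 1887; lower one of the high values by 8 (still ≥ 147) to hit 1879.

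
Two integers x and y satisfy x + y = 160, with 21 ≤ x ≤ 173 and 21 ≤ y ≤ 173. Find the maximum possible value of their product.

6400

xy = x(160 − x) is maximized when x is as near 160/2 as the bounds allow.
Taking x = 80 and y = 80 (both in [21, 173]) gives xy = 6400.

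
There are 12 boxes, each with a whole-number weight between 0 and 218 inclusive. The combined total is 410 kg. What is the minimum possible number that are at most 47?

4

If only k of them are at most 47, the other 12 − k are at least 48, so the total is at least (12 − k)·48 + k·0.
This is ≤ 410, so (12 − k)·48 + 0k ≤ 410, which gives k ≥ 4.
Exactly 4 works: 4 values at 0 and 8 at 48 total 384; raise one of the low values by 26 (still ≤ 47) to hit 410.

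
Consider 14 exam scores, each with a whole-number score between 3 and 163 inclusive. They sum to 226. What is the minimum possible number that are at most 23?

If only k of them are at most 23, the other 14 − k are at least 24, so the total is at least (14 − k)·24 + k·3.
This is ≤ 226, so (14 − k)·24 + 3k ≤ 226, which gives k ≥ 6.
Exactly 6 works: 6 values at 3 and 8 at 24 total 210; raise one of the low values by 16 (still ≤ 23) to hit 226.

6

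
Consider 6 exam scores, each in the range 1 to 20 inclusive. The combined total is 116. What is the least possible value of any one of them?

To make one score as small as possible, make the other 5 as large as possible.
The other 5 contribute at most 5 × 20 = 100, leaving at least 116 − 100 = 16.
Since 16 ≥ 1, this is achievable: one at 16 and 5 at 20.

16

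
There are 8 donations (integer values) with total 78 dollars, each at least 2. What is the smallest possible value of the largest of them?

The average is 78/8 > 9, so not all 8 can be 9 or less; the largest is ≥ 10.
Taking 2 copies of 9 and 6 copies of 10 gives exactly 78, so 10 is attained.

10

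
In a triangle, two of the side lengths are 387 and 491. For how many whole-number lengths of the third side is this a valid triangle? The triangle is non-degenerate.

773

The triangle inequality gives |387 − 491| < c < 387 + 491, i.e. 104 < c < 878.
So c can be any integer from 105 to 877: 773 values.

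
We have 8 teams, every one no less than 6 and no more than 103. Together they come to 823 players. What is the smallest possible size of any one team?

102

To make one team as small as possible, make the other 7 as large as possible.
The other 7 contribute at most 7 × 103 = 721, leaving at least 823 − 721 = 102.
Since 102 ≥ 6, this is achievable: one at 102 and 7 at 103.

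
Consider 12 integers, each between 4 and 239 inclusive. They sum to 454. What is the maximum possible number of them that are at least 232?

1

With k values at 232 or above and the rest at least 4, the sum is at least 48 + 228k.
Since the sum is 454, we need 228k ≤ 406, i.e. k ≤ 1.
k = 1 is achieved by 1 value at 232 and 11 at 4, total 276; add 178 to one value (staying below 232) to reach 454.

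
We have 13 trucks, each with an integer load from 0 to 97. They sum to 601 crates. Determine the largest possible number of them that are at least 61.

9

Suppose k of them are at least 61. Those contribute at least 61 each and the other 13 − k at least 0 each.
So the total is at least 61k + 0(13 − k) = 0 + 61k. This must be ≤ 601, giving k ≤ 9.
k = 9 is achieved by 9 values at 61 and 4 at 0, total 549; add 52 to one value (staying below 61) to reach 601.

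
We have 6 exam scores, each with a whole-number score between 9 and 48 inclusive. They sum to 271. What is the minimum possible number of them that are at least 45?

Each value short of 45 is at most 44, costing at least 48 − 44 = 4 against the maximum total of 288.
We can afford to lose at most 288 − 271 = 17, so at most ⌊17/4⌋ = 4 fall short, and at least 2 are ≥ 45.
Exactly 2 works: 2 values at 48 and 4 at 44 total 272; lower one of the high values by 1 (still ≥ 45) to hit 271.

2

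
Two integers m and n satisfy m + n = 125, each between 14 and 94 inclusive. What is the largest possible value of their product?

For a fixed sum, the product mn is largest when m and n are as close as possible.
Taking m = 62 and n = 63 (both in [14, 94]) gives mn = 3906.

3906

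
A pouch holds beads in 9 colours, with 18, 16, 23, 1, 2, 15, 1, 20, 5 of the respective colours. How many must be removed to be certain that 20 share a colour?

97

In the worst case you take as many as possible of each colour without reaching 20: 18 + 16 + 19 + 1 + 2 + 15 + 1 + 19 + 5 = 96.
The next one must give 20 of some colour, so 96 + 1 = 97.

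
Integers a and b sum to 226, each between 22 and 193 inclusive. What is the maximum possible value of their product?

12769

With a + b fixed, ab peaks when the two are closest together.
Taking a = 113 and b = 113 (both in [22, 193]) gives ab = 12769.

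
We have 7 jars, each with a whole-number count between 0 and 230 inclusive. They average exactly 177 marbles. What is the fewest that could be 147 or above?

The total is 7 × 177 = 1239.
Each value short of 147 is at most 146, costing at least 230 − 146 = 84 against the maximum total of 1610.
We can afford to lose at most 1610 − 1239 = 371, so at most ⌊371/84⌋ = 4 fall short, and at least 3 are ≥ 147.
Exactly 3 works: 3 values at 230 and 4 at 146 total 1274; lower one of the high values by 35 (still ≥ 147) to hit 1239.

3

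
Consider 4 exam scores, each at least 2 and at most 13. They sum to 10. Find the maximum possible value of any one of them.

Maximizing one value means minimizing the remaining 3.
The other 3 contribute at least 3 × 2 = 6, leaving at most 10 − 6 = 4.
Since 4 ≤ 13, this is achievable: one at 4 and 3 at 2.

4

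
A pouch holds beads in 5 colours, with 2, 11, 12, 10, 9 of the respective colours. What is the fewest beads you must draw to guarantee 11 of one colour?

42

In the worst case you take as many as possible of each colour without reaching 11: 2 + 10 + 10 + 10 + 9 = 41.
The next one must give 11 of some colour, so 41 + 1 = 42.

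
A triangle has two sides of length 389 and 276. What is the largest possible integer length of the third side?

The third side must be less than 389 + 276 = 665.
The largest integer below 665 is 664.

664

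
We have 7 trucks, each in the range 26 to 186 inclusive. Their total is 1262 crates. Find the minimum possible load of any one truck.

To make one truck as small as possible, make the other 6 as large as possible.
The other 6 contribute at most 6 × 186 = 1116, leaving at least 1262 − 1116 = 146.
Since 146 ≥ 26, this is achievable: one at 146 and 6 at 186.

146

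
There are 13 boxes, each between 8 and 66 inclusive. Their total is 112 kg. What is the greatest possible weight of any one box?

16

Maximizing one value means minimizing the remaining 12.
The other 12 contribute at least 12 × 8 = 96, leaving at most 112 − 96 = 16.
Since 16 ≤ 66, this is achievable: one at 16 and 12 at 8.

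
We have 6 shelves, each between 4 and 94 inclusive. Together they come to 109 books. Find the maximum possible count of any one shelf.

Maximizing one value means minimizing the remaining 5.
The other 5 contribute at least 5 × 4 = 20, leaving at most 109 − 20 = 89.
Since 89 ≤ 94, this is achievable: one at 89 and 5 at 4.

89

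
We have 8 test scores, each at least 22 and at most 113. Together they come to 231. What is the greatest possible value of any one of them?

77

Maximizing one value means minimizing the remaining 7.
The other 7 contribute at least 7 × 22 = 154, leaving at most 231 − 154 = 77.
Since 77 ≤ 113, this is achievable: one at 77 and 7 at 22.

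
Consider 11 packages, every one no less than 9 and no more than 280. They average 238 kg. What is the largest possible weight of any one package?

280

Maximizing one value means minimizing the remaining 10.
The total is 11 × 238 = 2618.
The other 10 contribute at least 10 × 9 = 90, leaving at most 2618 − 90 = 2528.
But each package is capped at 280, so the maximum is 280.
Achievable: one at 280 and the other 10 totalling 2338, which fits since 10 × 9 ≤ 2338 ≤ 10 × 280.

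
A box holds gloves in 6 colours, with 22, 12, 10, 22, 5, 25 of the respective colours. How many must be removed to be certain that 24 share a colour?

In the worst case you take as many as possible of each colour without reaching 24: 22 + 12 + 10 + 22 + 5 + 23 = 94.
The next one must give 24 of some colour, so 94 + 1 = 95.

95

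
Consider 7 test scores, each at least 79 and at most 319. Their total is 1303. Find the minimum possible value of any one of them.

79

Minimizing one value means maximizing the remaining 6.
The other 6 can take up 6 × 319 = 1914 ≥ 1303 − 79, so one score can sit at its floor of 79.
Achievable: one at 79 and the other 6 totalling 1224, which fits since 6 × 79 ≤ 1224 ≤ 6 × 319.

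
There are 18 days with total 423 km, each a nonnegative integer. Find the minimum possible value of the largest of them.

If every one of the 18 were at most 23, the total would be at most 18 × 23 = 414 < 423.
Achievable: 9 of them at 24 and 9 at 23 total 423.

24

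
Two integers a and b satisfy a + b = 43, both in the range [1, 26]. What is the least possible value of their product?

ab = a(43 − a) is concave in a, so over [17, 26] it is minimized at an endpoint.
The extreme feasible split is a = 17, b = 26, giving ab = 442.

442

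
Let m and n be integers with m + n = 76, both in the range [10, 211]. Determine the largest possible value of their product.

1444

For a fixed sum, the product mn is largest when m and n are as close as possible.
Taking m = 38 and n = 38 (both in [10, 211]) gives mn = 1444.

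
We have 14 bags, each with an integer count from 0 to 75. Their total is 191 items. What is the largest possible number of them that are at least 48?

3

If k of the values are ≥ 48, the total is ≥ 48k + 0(14 − k).
Setting 48k + 0(14 − k) ≤ 191 gives 48k ≤ 191, so k ≤ 3.
k = 3 is achieved by 3 values at 48 and 11 at 0, total 144; add 47 to one value (staying below 48) to reach 191.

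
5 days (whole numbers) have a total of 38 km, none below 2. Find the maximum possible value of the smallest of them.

The 5 values sum to 38, so their minimum is at most ⌊38/5⌋ = 7.
Equality holds with 2 values of 7 and 3 values of 8.

7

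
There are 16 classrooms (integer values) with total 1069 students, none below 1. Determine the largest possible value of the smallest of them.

The average is 1069/16 < 67, so some value is ≤ 66.
Equality holds with 3 values of 66 and 13 values of 67.

66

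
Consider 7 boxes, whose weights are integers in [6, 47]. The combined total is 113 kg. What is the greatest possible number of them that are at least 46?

1

Suppose k of them are at least 46. Those contribute at least 46 each and the other 7 − k at least 6 each.
So the total is at least 46k + 6(7 − k) = 42 + 40k. This must be ≤ 113, giving k ≤ 1.
k = 1 is achieved by 1 value at 46 and 6 at 6, total 82; add 31 to one value (staying below 46) to reach 113.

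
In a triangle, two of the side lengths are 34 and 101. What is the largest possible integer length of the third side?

134

The third side must be less than 34 + 101 = 135.
The largest integer below 135 is 134.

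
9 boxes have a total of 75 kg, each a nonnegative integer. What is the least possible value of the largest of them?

The average is 75/9 > 8, so not all 9 can be 8 or less; the largest is ≥ 9.
Equality holds with 3 values of 9 and 6 values of 8.

9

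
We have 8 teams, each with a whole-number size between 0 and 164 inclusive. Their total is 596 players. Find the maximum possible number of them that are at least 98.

Suppose k of them are at least 98. Those contribute at least 98 each and the other 8 − k at least 0 each.
So the total is at least 98k + 0(8 − k) = 0 + 98k. This must be ≤ 596, giving k ≤ 6.
k = 6 is achieved by 6 values at 98 and 2 at 0, total 588; add 8 to one value (staying below 98) to reach 596.

6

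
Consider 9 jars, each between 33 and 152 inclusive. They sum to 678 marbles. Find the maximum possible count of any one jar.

152

Maximizing one value means minimizing the remaining 8.
The other 8 contribute at least 8 × 33 = 264, leaving at most 678 − 264 = 414.
But each jar is capped at 152, so the maximum is 152.
Achievable: one at 152 and the other 8 totalling 526, which fits since 8 × 33 ≤ 526 ≤ 8 × 152.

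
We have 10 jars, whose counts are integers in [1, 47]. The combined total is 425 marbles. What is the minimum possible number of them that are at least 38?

6

Each value short of 38 is at most 37, costing at least 47 − 37 = 10 against the maximum total of 470.
We can afford to lose at most 470 − 425 = 45, so at most ⌊45/10⌋ = 4 fall short, and at least 6 are ≥ 38.
Exactly 6 works: 6 values at 47 and 4 at 37 total 430; lower one of the high values by 5 (still ≥ 38) to hit 425.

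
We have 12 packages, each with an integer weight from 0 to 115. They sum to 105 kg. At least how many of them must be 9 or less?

2

Each value above 9 is at least 10, contributing at least 10 − 0 = 10 above the floor 0.
The sum exceeds the floor total 0 by 105, so at most ⌊105/10⌋ = 10 exceed 9, and at least 2 are ≤ 9.
Exactly 2 works: 2 values at 0 and 10 at 10 total 100; raise one of the low values by 5 (still ≤ 9) to hit 105.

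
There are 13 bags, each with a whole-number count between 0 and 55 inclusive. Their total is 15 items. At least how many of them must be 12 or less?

12

Let j be the number exceeding 12. Then the total is ≥ 13·j + 0·(13 − j) = 0 + 13j.
So 13j ≤ 15 and j ≤ 1; hence at least 13 − 1 = 12 are ≤ 12.
Exactly 12 works: 12 values at 0 and 1 at 13 total 13; raise one of the low values by 2 (still ≤ 12) to hit 15.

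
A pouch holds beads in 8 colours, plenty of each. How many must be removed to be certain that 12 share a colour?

In the worst case you draw 11 of each of the 8 colours: 8 × 11 = 88.
One more forces 12 of some colour, so 88 + 1 = 89.

89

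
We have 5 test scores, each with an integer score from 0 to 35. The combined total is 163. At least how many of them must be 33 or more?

Suppose at most 5 − j of them reach 33; then j values are ≤ 32 and the rest ≤ 35.
The total is then ≤ 32·j + 35·(5 − j) = 175 − 3j. For this to be ≥ 163 we need j ≤ 4, so at least 5 − 4 = 1 must reach 33.
Exactly 1 works: 1 value at 35 and 4 at 32 total 163.

1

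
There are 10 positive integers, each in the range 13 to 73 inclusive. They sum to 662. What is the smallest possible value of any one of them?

13

To make one integer as small as possible, make the other 9 as large as possible.
The other 9 can take up 9 × 73 = 657 ≥ 662 − 13, so one integer can sit at its floor of 13.
Achievable: one at 13 and the other 9 totalling 649, which fits since 9 × 13 ≤ 649 ≤ 9 × 73.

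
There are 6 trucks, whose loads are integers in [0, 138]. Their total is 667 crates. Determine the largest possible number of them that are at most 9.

Suppose k of them are at most 9. Those contribute at most 9 each and the rest at most 138 each.
So the total is at most 9k + 138(6 − k) = 828 − 129k. This must still be ≥ 667, so k ≤ 1.
k = 1 is achieved by 1 value at 9 and 5 at 138, total 699; lower one of the 138's by 32 (still > 9) to reach 667.

1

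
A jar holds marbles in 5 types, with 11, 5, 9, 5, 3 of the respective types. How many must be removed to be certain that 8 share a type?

In the worst case you take as many as possible of each type without reaching 8: 7 + 5 + 7 + 5 + 3 = 27.
The next one must give 8 of some type, so 27 + 1 = 28.

28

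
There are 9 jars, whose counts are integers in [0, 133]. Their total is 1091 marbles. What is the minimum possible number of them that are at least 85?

7

Each value short of 85 is at most 84, costing at least 133 − 84 = 49 against the maximum total of 1197.
We can afford to lose at most 1197 − 1091 = 106, so at most ⌊106/49⌋ = 2 fall short, and at least 7 are ≥ 85.
Exactly 7 works: 7 values at 133 and 2 at 84 total 1099; lower one of the high values by 8 (still ≥ 85) to hit 1091.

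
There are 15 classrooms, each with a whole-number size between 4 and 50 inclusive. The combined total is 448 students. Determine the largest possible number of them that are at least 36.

12

If k of the values are ≥ 36, the total is ≥ 36k + 4(15 − k).
Setting 36k + 4(15 − k) ≤ 448 gives 32k ≤ 388, so k ≤ 12.
k = 12 is achieved by 12 values at 36 and 3 at 4, total 444; add 4 to one value (staying below 36) to reach 448.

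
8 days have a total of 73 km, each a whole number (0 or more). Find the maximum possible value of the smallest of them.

9

The average is 73/8 < 10, so some value is ≤ 9.
Equality holds with 7 values of 9 and 1 value of 10.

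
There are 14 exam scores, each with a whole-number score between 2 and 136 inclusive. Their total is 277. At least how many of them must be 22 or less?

3

Each value above 22 is at least 23, contributing at least 23 − 2 = 21 above the floor 2.
The sum exceeds the floor total 28 by 249, so at most ⌊249/21⌋ = 11 exceed 22, and at least 3 are ≤ 22.
Exactly 3 works: 3 values at 2 and 11 at 23 total 259; raise one of the low values by 18 (still ≤ 22) to hit 277.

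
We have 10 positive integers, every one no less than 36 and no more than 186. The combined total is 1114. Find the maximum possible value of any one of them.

186

Maximizing one value means minimizing the remaining 9.
The other 9 contribute at least 9 × 36 = 324, leaving at most 1114 − 324 = 790.
But each integer is capped at 186, so the maximum is 186.
Achievable: one at 186 and the other 9 totalling 928, which fits since 9 × 36 ≤ 928 ≤ 9 × 186.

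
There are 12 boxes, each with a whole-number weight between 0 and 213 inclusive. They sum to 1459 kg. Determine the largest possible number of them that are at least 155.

9

With k values at 155 or above and the rest at least 0, the sum is at least 0 + 155k.
Since the sum is 1459, we need 155k ≤ 1459, i.e. k ≤ 9.
k = 9 is achieved by 9 values at 155 and 3 at 0, total 1395; add 64 to one value (staying below 155) to reach 1459.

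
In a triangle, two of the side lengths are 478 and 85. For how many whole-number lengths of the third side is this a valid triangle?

169

The triangle inequality gives |478 − 85| < c < 478 + 85, i.e. 393 < c < 563.
So c can be any integer from 394 to 562: 169 values.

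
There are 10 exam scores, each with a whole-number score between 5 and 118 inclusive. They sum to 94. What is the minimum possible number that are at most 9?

2

If only k of them are at most 9, the other 10 − k are at least 10, so the total is at least (10 − k)·10 + k·5.
This is ≤ 94, so (10 − k)·10 + 5k ≤ 94, which gives k ≥ 2.
Exactly 2 works: 2 values at 5 and 8 at 10 total 90; raise one of the low values by 4 (still ≤ 9) to hit 94.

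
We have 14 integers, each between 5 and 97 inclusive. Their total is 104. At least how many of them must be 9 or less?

Each value above 9 is at least 10, contributing at least 10 − 5 = 5 above the floor 5.
The sum exceeds the floor total 70 by 34, so at most ⌊34/5⌋ = 6 exceed 9, and at least 8 are ≤ 9.
Exactly 8 works: 8 values at 5 and 6 at 10 total 100; raise one of the low values by 4 (still ≤ 9) to hit 104.

8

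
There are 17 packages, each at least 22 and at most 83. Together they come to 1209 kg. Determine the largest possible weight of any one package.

83

Maximizing one value means minimizing the remaining 16.
The other 16 contribute at least 16 × 22 = 352, leaving at most 1209 − 352 = 857.
But each package is capped at 83, so the maximum is 83.
Achievable: one at 83 and the other 16 totalling 1126, which fits since 16 × 22 ≤ 1126 ≤ 16 × 83.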